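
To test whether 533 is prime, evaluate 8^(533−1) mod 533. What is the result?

469

8^1 ≡ 8 (mod 533)
8^2 ≡ 8^2 = 64 ≡ 64 (mod 533)
8^4 ≡ 64^2 = 4096 ≡ 365 (mod 533)
8^8 ≡ 365^2 = 133225 ≡ 508 (mod 533)
8^16 ≡ 508^2 = 258064 ≡ 92 (mod 533)
8^32 ≡ 92^2 = 8464 ≡ 469 (mod 533)
8^64 ≡ 469^2 = 219961 ≡ 365 (mod 533)
8^128 ≡ 365^2 = 133225 ≡ 508 (mod 533)
8^256 ≡ 508^2 = 258064 ≡ 92 (mod 533)
8^512 ≡ 92^2 = 8464 ≡ 469 (mod 533)
532 = 512 + 16 + 4 in binary powers of 2.
So 8^532 ≡ 469 · 92 · 365 ≡ 469 (mod 533).
Since 469 ≠ 1, base 8 is a Fermat witness: 533 is composite.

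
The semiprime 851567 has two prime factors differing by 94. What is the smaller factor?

877

Since p = q + 94, we have 851567 = q(q + 94), so q² + 94q − 851567 = 0.
Discriminant: 94² + 4·851567 = 8836 + 3406268 = 3415104; √3415104 = 1848.
q = (−94 + 1848)/2 = 877, and p = q + 94 = 971.
Check: 877 · 971 = 851567.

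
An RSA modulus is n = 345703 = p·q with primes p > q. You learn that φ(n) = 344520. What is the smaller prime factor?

523

φ(n) = (p−1)(q−1) = n − (p+q) + 1, so p + q = 345703 − 344520 + 1 = 1184.
p and q are the roots of t² − 1184t + 345703 = 0.
Discriminant: 1184² − 4·345703 = 1401856 − 1382812 = 19044; √19044 = 138.
q = (1184 − 138)/2 = 523, p = (1184 + 138)/2 = 661.
Check: 523 · 661 = 345703.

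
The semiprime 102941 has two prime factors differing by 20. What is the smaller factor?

Since p = q + 20, we have 102941 = q(q + 20), so q² + 20q − 102941 = 0.
Discriminant: 20² + 4·102941 = 400 + 411764 = 412164; √412164 = 642.
q = (−20 + 642)/2 = 311, and p = q + 20 = 331.
Check: 311 · 331 = 102941.

311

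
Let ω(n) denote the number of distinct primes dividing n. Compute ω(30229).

30229 = 19 · 1591
1591 = 37 · 43
30229 = 19 · 37 · 43, which has 3 distinct prime factors.

3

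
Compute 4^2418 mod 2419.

4^1 ≡ 4 (mod 2419)
4^2 ≡ 4^2 = 16 ≡ 16 (mod 2419)
4^4 ≡ 16^2 = 256 ≡ 256 (mod 2419)
4^8 ≡ 256^2 = 65536 ≡ 223 (mod 2419)
4^16 ≡ 223^2 = 49729 ≡ 1349 (mod 2419)
4^32 ≡ 1349^2 = 1819801 ≡ 713 (mod 2419)
4^64 ≡ 713^2 = 508369 ≡ 379 (mod 2419)
4^128 ≡ 379^2 = 143641 ≡ 920 (mod 2419)
4^256 ≡ 920^2 = 846400 ≡ 2169 (mod 2419)
4^512 ≡ 2169^2 = 4704561 ≡ 2025 (mod 2419)
4^1024 ≡ 2025^2 = 4100625 ≡ 420 (mod 2419)
4^2048 ≡ 420^2 = 176400 ≡ 2232 (mod 2419)
2418 = 2048 + 256 + 64 + 32 + 16 + 2 in binary powers of 2.
So 4^2418 ≡ 2232 · 2169 · 379 · 713 · 1349 · 16 ≡ 879 (mod 2419).
Since 879 ≠ 1, base 4 is a Fermat witness: 2419 is composite.

879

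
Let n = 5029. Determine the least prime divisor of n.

5029 is odd.
Digit sum 16, not divisible by 3.
Ends in 9: not divisible by 5.
7: 5029 = 7·718 + 3
11: 5029 = 11·457 + 2
13: 5029 = 13·386 + 11
17: 5029 = 17·295 + 14
19: 5029 = 19·264 + 13
23: 5029 = 23·218 + 15
29: 5029 = 29·173 + 12
31: 5029 = 31·162 + 7
37: 5029 = 37·135 + 34
41: 5029 = 41·122 + 27
43: 5029 = 43·116 + 41
47: 5029 = 47·107

47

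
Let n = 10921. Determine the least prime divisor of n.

10921 is odd.
Digit sum 13, not divisible by 3.
Ends in 1: not divisible by 5.
7: 10921 = 7·1560 + 1
11: 10921 = 11·992 + 9
13: 10921 = 13·840 + 1
17: 10921 = 17·642 + 7
19: 10921 = 19·574 + 15
23: 10921 = 23·474 + 19
29: 10921 = 29·376 + 17
31: 10921 = 31·352 + 9
37: 10921 = 37·295 + 6
41: 10921 = 41·266 + 15
43: 10921 = 43·253 + 42
47: 10921 = 47·232 + 17
53: 10921 = 53·206 + 3
59: 10921 = 59·185 + 6
61: 10921 = 61·179 + 2
67: 10921 = 67·163

67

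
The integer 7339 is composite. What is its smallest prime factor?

7339 is odd.
Digit sum 22, not divisible by 3.
Ends in 9: not divisible by 5.
7: 7339 = 7·1048 + 3
11: 7339 = 11·667 + 2
13: 7339 = 13·564 + 7
17: 7339 = 17·431 + 12
19: 7339 = 19·386 + 5
23: 7339 = 23·319 + 2
29: 7339 = 29·253 + 2
31: 7339 = 31·236 + 23
37: 7339 = 37·198 + 13
41: 7339 = 41·179

41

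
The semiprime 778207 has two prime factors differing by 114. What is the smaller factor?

Since p = q + 114, we have 778207 = q(q + 114), so q² + 114q − 778207 = 0.
Discriminant: 114² + 4·778207 = 12996 + 3112828 = 3125824; √3125824 = 1768.
q = (−114 + 1768)/2 = 827, and p = q + 114 = 941.
Check: 827 · 941 = 778207.

827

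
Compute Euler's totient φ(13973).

Factor: 13973 = 89 · 157.
φ(13973) = (89−1) · (157−1) = 88 · 156 = 13728.

13728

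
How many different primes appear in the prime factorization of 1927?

1927 = 41 · 47
1927 = 41 · 47, which has 2 distinct prime factors.

2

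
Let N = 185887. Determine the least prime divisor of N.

185887 is odd.
Digit sum 37, not divisible by 3.
Ends in 7: not divisible by 5.
7: 185887 = 7·26555 + 2
11: 185887 = 11·16898 + 9
13: 185887 = 13·14299

13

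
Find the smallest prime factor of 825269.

61

825269 is odd.
Digit sum 32, not divisible by 3.
Ends in 9: not divisible by 5.
7: 825269 = 7·117895 + 4
11: 825269 = 11·75024 + 5
13: 825269 = 13·63482 + 3
17: 825269 = 17·48545 + 4
19: 825269 = 19·43435 + 4
23: 825269 = 23·35881 + 6
29: 825269 = 29·28457 + 16
31: 825269 = 31·26621 + 18
37: 825269 = 37·22304 + 21
41: 825269 = 41·20128 + 21
43: 825269 = 43·19192 + 13
47: 825269 = 47·17558 + 43
53: 825269 = 53·15571 + 6
59: 825269 = 59·13987 + 36
61: 825269 = 61·13529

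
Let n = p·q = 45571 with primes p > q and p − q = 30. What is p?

Since p = q + 30, we have 45571 = q(q + 30), so q² + 30q − 45571 = 0.
Discriminant: 30² + 4·45571 = 900 + 182284 = 183184; √183184 = 428.
q = (−30 + 428)/2 = 199, and p = q + 30 = 229.
Check: 199 · 229 = 45571.

229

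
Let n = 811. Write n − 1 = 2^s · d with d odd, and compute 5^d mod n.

811 − 1 = 810 = 2^1 · 405, so d = 405.
5^1 ≡ 5 (mod 811)
5^2 ≡ 5^2 = 25 ≡ 25 (mod 811)
5^4 ≡ 25^2 = 625 ≡ 625 (mod 811)
5^8 ≡ 625^2 = 390625 ≡ 534 (mod 811)
5^16 ≡ 534^2 = 285156 ≡ 495 (mod 811)
5^32 ≡ 495^2 = 245025 ≡ 103 (mod 811)
5^64 ≡ 103^2 = 10609 ≡ 66 (mod 811)
5^128 ≡ 66^2 = 4356 ≡ 301 (mod 811)
5^256 ≡ 301^2 = 90601 ≡ 580 (mod 811)
405 = 256 + 128 + 16 + 4 + 1 in binary powers of 2.
So 5^405 ≡ 580 · 301 · 495 · 625 · 5 ≡ 1 (mod 811).
Since 5^d ≡ 1 (mod 811), base 5 does not prove 811 composite.

1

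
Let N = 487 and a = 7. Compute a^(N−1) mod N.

7^1 ≡ 7 (mod 487)
7^2 ≡ 7^2 = 49 ≡ 49 (mod 487)
7^4 ≡ 49^2 = 2401 ≡ 453 (mod 487)
7^8 ≡ 453^2 = 205209 ≡ 182 (mod 487)
7^16 ≡ 182^2 = 33124 ≡ 8 (mod 487)
7^32 ≡ 8^2 = 64 ≡ 64 (mod 487)
7^64 ≡ 64^2 = 4096 ≡ 200 (mod 487)
7^128 ≡ 200^2 = 40000 ≡ 66 (mod 487)
7^256 ≡ 66^2 = 4356 ≡ 460 (mod 487)
486 = 256 + 128 + 64 + 32 + 4 + 2 in binary powers of 2.
So 7^486 ≡ 460 · 66 · 200 · 64 · 453 · 49 ≡ 1 (mod 487).
Since the result is 1, base 7 gives no evidence that 487 is composite.

1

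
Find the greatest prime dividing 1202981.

1202981 = 13 · 92537
92537 = 37 · 2501
2501 = 41 · 61
61 is prime.
So 1202981 = 13 · 37 · 41 · 61; the largest prime factor is 61.

61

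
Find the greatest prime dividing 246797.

246797 = 47 · 5251
5251 = 59 · 89
89 is prime.
So 246797 = 47 · 59 · 89; the largest prime factor is 89.

89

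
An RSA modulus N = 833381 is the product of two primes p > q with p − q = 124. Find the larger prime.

Since p = q + 124, we have 833381 = q(q + 124), so q² + 124q − 833381 = 0.
Discriminant: 124² + 4·833381 = 15376 + 3333524 = 3348900; √3348900 = 1830.
q = (−124 + 1830)/2 = 853, and p = q + 124 = 977.
Check: 853 · 977 = 833381.

977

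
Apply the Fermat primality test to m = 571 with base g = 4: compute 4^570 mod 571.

4^1 ≡ 4 (mod 571)
4^2 ≡ 4^2 = 16 ≡ 16 (mod 571)
4^4 ≡ 16^2 = 256 ≡ 256 (mod 571)
4^8 ≡ 256^2 = 65536 ≡ 442 (mod 571)
4^16 ≡ 442^2 = 195364 ≡ 82 (mod 571)
4^32 ≡ 82^2 = 6724 ≡ 443 (mod 571)
4^64 ≡ 443^2 = 196249 ≡ 396 (mod 571)
4^128 ≡ 396^2 = 156816 ≡ 362 (mod 571)
4^256 ≡ 362^2 = 131044 ≡ 285 (mod 571)
4^512 ≡ 285^2 = 81225 ≡ 143 (mod 571)
570 = 512 + 32 + 16 + 8 + 2 in binary powers of 2.
So 4^570 ≡ 143 · 443 · 82 · 442 · 16 ≡ 1 (mod 571).
Since the result is 1, base 4 gives no evidence that 571 is composite.

1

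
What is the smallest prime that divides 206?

2

206 is even: 2 divides it.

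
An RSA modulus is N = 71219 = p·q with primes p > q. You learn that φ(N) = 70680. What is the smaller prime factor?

229

φ(n) = (p−1)(q−1) = n − (p+q) + 1, so p + q = 71219 − 70680 + 1 = 540.
p and q are the roots of t² − 540t + 71219 = 0.
Discriminant: 540² − 4·71219 = 291600 − 284876 = 6724; √6724 = 82.
q = (540 − 82)/2 = 229, p = (540 + 82)/2 = 311.
Check: 229 · 311 = 71219.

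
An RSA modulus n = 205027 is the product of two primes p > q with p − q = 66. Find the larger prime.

487

Since p = q + 66, we have 205027 = q(q + 66), so q² + 66q − 205027 = 0.
Discriminant: 66² + 4·205027 = 4356 + 820108 = 824464; √824464 = 908.
q = (−66 + 908)/2 = 421, and p = q + 66 = 487.
Check: 421 · 487 = 205027.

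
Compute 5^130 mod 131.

5^1 ≡ 5 (mod 131)
5^2 ≡ 5^2 = 25 ≡ 25 (mod 131)
5^4 ≡ 25^2 = 625 ≡ 101 (mod 131)
5^8 ≡ 101^2 = 10201 ≡ 114 (mod 131)
5^16 ≡ 114^2 = 12996 ≡ 27 (mod 131)
5^32 ≡ 27^2 = 729 ≡ 74 (mod 131)
5^64 ≡ 74^2 = 5476 ≡ 105 (mod 131)
5^128 ≡ 105^2 = 11025 ≡ 21 (mod 131)
130 = 128 + 2 in binary powers of 2.
So 5^130 ≡ 21 · 25 ≡ 1 (mod 131).
Since the result is 1, base 5 gives no evidence that 131 is composite.

1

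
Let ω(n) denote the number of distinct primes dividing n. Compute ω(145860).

145860 = 2^2 · 36465
36465 = 3 · 12155
12155 = 5 · 2431
2431 = 11 · 221
221 = 13 · 17
145860 = 2^2 · 3 · 5 · 11 · 13 · 17, which has 6 distinct prime factors.

6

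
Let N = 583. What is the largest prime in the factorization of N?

53

583 = 11 · 53
53 is prime.
So 583 = 11 · 53; the largest prime factor is 53.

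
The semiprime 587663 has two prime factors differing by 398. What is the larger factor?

Since p = q + 398, we have 587663 = q(q + 398), so q² + 398q − 587663 = 0.
Discriminant: 398² + 4·587663 = 158404 + 2350652 = 2509056; √2509056 = 1584.
q = (−398 + 1584)/2 = 593, and p = q + 398 = 991.
Check: 593 · 991 = 587663.

991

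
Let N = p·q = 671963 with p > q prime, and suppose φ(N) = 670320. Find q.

761

φ(n) = (p−1)(q−1) = n − (p+q) + 1, so p + q = 671963 − 670320 + 1 = 1644.
p and q are the roots of t² − 1644t + 671963 = 0.
Discriminant: 1644² − 4·671963 = 2702736 − 2687852 = 14884; √14884 = 122.
q = (1644 − 122)/2 = 761, p = (1644 + 122)/2 = 883.
Check: 761 · 883 = 671963.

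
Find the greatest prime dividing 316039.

89

316039 = 53 · 5963
5963 = 67 · 89
89 is prime.
So 316039 = 53 · 67 · 89; the largest prime factor is 89.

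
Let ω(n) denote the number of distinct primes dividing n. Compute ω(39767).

4

39767 = 7 · 5681
5681 = 13 · 437
437 = 19 · 23
39767 = 7 · 13 · 19 · 23, which has 4 distinct prime factors.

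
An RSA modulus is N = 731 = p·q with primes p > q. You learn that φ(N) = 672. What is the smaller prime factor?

17

φ(n) = (p−1)(q−1) = n − (p+q) + 1, so p + q = 731 − 672 + 1 = 60.
p and q are the roots of t² − 60t + 731 = 0.
Discriminant: 60² − 4·731 = 3600 − 2924 = 676; √676 = 26.
q = (60 − 26)/2 = 17, p = (60 + 26)/2 = 43.
Check: 17 · 43 = 731.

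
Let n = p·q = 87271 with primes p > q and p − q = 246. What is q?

Since p = q + 246, we have 87271 = q(q + 246), so q² + 246q − 87271 = 0.
Discriminant: 246² + 4·87271 = 60516 + 349084 = 409600; √409600 = 640.
q = (−246 + 640)/2 = 197, and p = q + 246 = 443.
Check: 197 · 443 = 87271.

197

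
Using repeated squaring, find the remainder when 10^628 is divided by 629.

10^1 ≡ 10 (mod 629)
10^2 ≡ 10^2 = 100 ≡ 100 (mod 629)
10^4 ≡ 100^2 = 10000 ≡ 565 (mod 629)
10^8 ≡ 565^2 = 319225 ≡ 322 (mod 629)
10^16 ≡ 322^2 = 103684 ≡ 528 (mod 629)
10^32 ≡ 528^2 = 278784 ≡ 137 (mod 629)
10^64 ≡ 137^2 = 18769 ≡ 528 (mod 629)
10^128 ≡ 528^2 = 278784 ≡ 137 (mod 629)
10^256 ≡ 137^2 = 18769 ≡ 528 (mod 629)
10^512 ≡ 528^2 = 278784 ≡ 137 (mod 629)
628 = 512 + 64 + 32 + 16 + 4 in binary powers of 2.
So 10^628 ≡ 137 · 528 · 137 · 528 · 565 ≡ 565 (mod 629).
Since 565 ≠ 1, base 10 is a Fermat witness: 629 is composite.

565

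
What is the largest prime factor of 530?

53

530 = 2 · 265
265 = 5 · 53
53 is prime.
So 530 = 2 · 5 · 53; the largest prime factor is 53.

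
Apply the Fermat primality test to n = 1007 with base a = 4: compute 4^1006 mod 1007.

4^1 ≡ 4 (mod 1007)
4^2 ≡ 4^2 = 16 ≡ 16 (mod 1007)
4^4 ≡ 16^2 = 256 ≡ 256 (mod 1007)
4^8 ≡ 256^2 = 65536 ≡ 81 (mod 1007)
4^16 ≡ 81^2 = 6561 ≡ 519 (mod 1007)
4^32 ≡ 519^2 = 269361 ≡ 492 (mod 1007)
4^64 ≡ 492^2 = 242064 ≡ 384 (mod 1007)
4^128 ≡ 384^2 = 147456 ≡ 434 (mod 1007)
4^256 ≡ 434^2 = 188356 ≡ 47 (mod 1007)
4^512 ≡ 47^2 = 2209 ≡ 195 (mod 1007)
1006 = 512 + 256 + 128 + 64 + 32 + 8 + 4 + 2 in binary powers of 2.
So 4^1006 ≡ 195 · 47 · 434 · 384 · 492 · 81 · 256 · 16 ≡ 937 (mod 1007).
Since 937 ≠ 1, base 4 is a Fermat witness: 1007 is composite.

937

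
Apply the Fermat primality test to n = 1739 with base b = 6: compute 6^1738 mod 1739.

6^1 ≡ 6 (mod 1739)
6^2 ≡ 6^2 = 36 ≡ 36 (mod 1739)
6^4 ≡ 36^2 = 1296 ≡ 1296 (mod 1739)
6^8 ≡ 1296^2 = 1679616 ≡ 1481 (mod 1739)
6^16 ≡ 1481^2 = 2193361 ≡ 482 (mod 1739)
6^32 ≡ 482^2 = 232324 ≡ 1037 (mod 1739)
6^64 ≡ 1037^2 = 1075369 ≡ 667 (mod 1739)
6^128 ≡ 667^2 = 444889 ≡ 1444 (mod 1739)
6^256 ≡ 1444^2 = 2085136 ≡ 75 (mod 1739)
6^512 ≡ 75^2 = 5625 ≡ 408 (mod 1739)
6^1024 ≡ 408^2 = 166464 ≡ 1259 (mod 1739)
1738 = 1024 + 512 + 128 + 64 + 8 + 2 in binary powers of 2.
So 6^1738 ≡ 1259 · 408 · 1444 · 667 · 1481 · 36 ≡ 739 (mod 1739).
Since 739 ≠ 1, base 6 is a Fermat witness: 1739 is composite.

739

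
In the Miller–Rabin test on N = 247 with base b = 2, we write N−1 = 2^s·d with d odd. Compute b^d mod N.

247 − 1 = 246 = 2^1 · 123, so d = 123.
2^1 ≡ 2 (mod 247)
2^2 ≡ 2^2 = 4 ≡ 4 (mod 247)
2^4 ≡ 4^2 = 16 ≡ 16 (mod 247)
2^8 ≡ 16^2 = 256 ≡ 9 (mod 247)
2^16 ≡ 9^2 = 81 ≡ 81 (mod 247)
2^32 ≡ 81^2 = 6561 ≡ 139 (mod 247)
2^64 ≡ 139^2 = 19321 ≡ 55 (mod 247)
123 = 64 + 32 + 16 + 8 + 2 + 1 in binary powers of 2.
So 2^123 ≡ 55 · 139 · 81 · 9 · 4 · 2 ≡ 164 (mod 247).
Squaring chain: 164; never reaches −1, so base 2 is a Miller–Rabin witness that 247 is composite.

164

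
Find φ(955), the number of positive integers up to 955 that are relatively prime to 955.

Factor: 955 = 5 · 191.
φ(955) = (5−1) · (191−1) = 4 · 190 = 760.

760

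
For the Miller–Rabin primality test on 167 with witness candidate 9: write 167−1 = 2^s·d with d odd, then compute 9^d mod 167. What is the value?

1

167 − 1 = 166 = 2^1 · 83, so d = 83.
9^1 ≡ 9 (mod 167)
9^2 ≡ 9^2 = 81 ≡ 81 (mod 167)
9^4 ≡ 81^2 = 6561 ≡ 48 (mod 167)
9^8 ≡ 48^2 = 2304 ≡ 133 (mod 167)
9^16 ≡ 133^2 = 17689 ≡ 154 (mod 167)
9^32 ≡ 154^2 = 23716 ≡ 2 (mod 167)
9^64 ≡ 2^2 = 4 ≡ 4 (mod 167)
83 = 64 + 16 + 2 + 1 in binary powers of 2.
So 9^83 ≡ 4 · 154 · 81 · 9 ≡ 1 (mod 167).
Since 9^d ≡ 1 (mod 167), base 9 does not prove 167 composite.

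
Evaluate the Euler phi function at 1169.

Factor: 1169 = 7 · 167.
φ(1169) = (7−1) · (167−1) = 6 · 166 = 996.

996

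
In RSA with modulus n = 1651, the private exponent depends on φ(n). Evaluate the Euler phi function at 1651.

Factor: 1651 = 13 · 127.
φ(1651) = (13−1) · (127−1) = 12 · 126 = 1512.

1512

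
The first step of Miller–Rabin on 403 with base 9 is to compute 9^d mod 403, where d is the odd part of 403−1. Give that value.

287

403 − 1 = 402 = 2^1 · 201, so d = 201.
9^1 ≡ 9 (mod 403)
9^2 ≡ 9^2 = 81 ≡ 81 (mod 403)
9^4 ≡ 81^2 = 6561 ≡ 113 (mod 403)
9^8 ≡ 113^2 = 12769 ≡ 276 (mod 403)
9^16 ≡ 276^2 = 76176 ≡ 9 (mod 403)
9^32 ≡ 9^2 = 81 ≡ 81 (mod 403)
9^64 ≡ 81^2 = 6561 ≡ 113 (mod 403)
9^128 ≡ 113^2 = 12769 ≡ 276 (mod 403)
201 = 128 + 64 + 8 + 1 in binary powers of 2.
So 9^201 ≡ 276 · 113 · 276 · 9 ≡ 287 (mod 403).
Squaring chain: 287; never reaches −1, so base 9 is a Miller–Rabin witness that 403 is composite.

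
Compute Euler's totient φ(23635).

Factor: 23635 = 5 · 29 · 163.
φ(23635) = (5−1) · (29−1) · (163−1) = 4 · 28 · 162 = 18144.

18144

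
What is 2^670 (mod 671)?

353

2^1 ≡ 2 (mod 671)
2^2 ≡ 2^2 = 4 ≡ 4 (mod 671)
2^4 ≡ 4^2 = 16 ≡ 16 (mod 671)
2^8 ≡ 16^2 = 256 ≡ 256 (mod 671)
2^16 ≡ 256^2 = 65536 ≡ 449 (mod 671)
2^32 ≡ 449^2 = 201601 ≡ 301 (mod 671)
2^64 ≡ 301^2 = 90601 ≡ 16 (mod 671)
2^128 ≡ 16^2 = 256 ≡ 256 (mod 671)
2^256 ≡ 256^2 = 65536 ≡ 449 (mod 671)
2^512 ≡ 449^2 = 201601 ≡ 301 (mod 671)
670 = 512 + 128 + 16 + 8 + 4 + 2 in binary powers of 2.
So 2^670 ≡ 301 · 256 · 449 · 256 · 16 · 4 ≡ 353 (mod 671).
Since 353 ≠ 1, base 2 is a Fermat witness: 671 is composite.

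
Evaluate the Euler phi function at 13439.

Factor: 13439 = 89 · 151.
φ(13439) = (89−1) · (151−1) = 88 · 150 = 13200.

13200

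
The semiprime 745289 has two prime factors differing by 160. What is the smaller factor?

Since p = q + 160, we have 745289 = q(q + 160), so q² + 160q − 745289 = 0.
Discriminant: 160² + 4·745289 = 25600 + 2981156 = 3006756; √3006756 = 1734.
q = (−160 + 1734)/2 = 787, and p = q + 160 = 947.
Check: 787 · 947 = 745289.

787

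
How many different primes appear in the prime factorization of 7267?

7267 = 13^2 · 43
7267 = 13^2 · 43, which has 2 distinct prime factors.

2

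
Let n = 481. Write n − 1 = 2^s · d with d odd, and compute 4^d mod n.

233

481 − 1 = 480 = 2^5 · 15, so d = 15.
4^1 ≡ 4 (mod 481)
4^2 ≡ 4^2 = 16 ≡ 16 (mod 481)
4^4 ≡ 16^2 = 256 ≡ 256 (mod 481)
4^8 ≡ 256^2 = 65536 ≡ 120 (mod 481)
15 = 8 + 4 + 2 + 1 in binary powers of 2.
So 4^15 ≡ 120 · 256 · 16 · 4 ≡ 233 (mod 481).
Squaring chain: 233 → 417 → 248 → 417 → 248; never reaches −1, so base 4 is a Miller–Rabin witness that 481 is composite.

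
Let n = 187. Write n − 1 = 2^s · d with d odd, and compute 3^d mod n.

187 − 1 = 186 = 2^1 · 93, so d = 93.
3^1 ≡ 3 (mod 187)
3^2 ≡ 3^2 = 9 ≡ 9 (mod 187)
3^4 ≡ 9^2 = 81 ≡ 81 (mod 187)
3^8 ≡ 81^2 = 6561 ≡ 16 (mod 187)
3^16 ≡ 16^2 = 256 ≡ 69 (mod 187)
3^32 ≡ 69^2 = 4761 ≡ 86 (mod 187)
3^64 ≡ 86^2 = 7396 ≡ 103 (mod 187)
93 = 64 + 16 + 8 + 4 + 1 in binary powers of 2.
So 3^93 ≡ 103 · 69 · 16 · 81 · 3 ≡ 148 (mod 187).
Squaring chain: 148; never reaches −1, so base 3 is a Miller–Rabin witness that 187 is composite.

148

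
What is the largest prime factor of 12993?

12993 = 3 · 4331
4331 = 61 · 71
71 is prime.
So 12993 = 3 · 61 · 71; the largest prime factor is 71.

71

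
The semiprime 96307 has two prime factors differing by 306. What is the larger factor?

499

Since p = q + 306, we have 96307 = q(q + 306), so q² + 306q − 96307 = 0.
Discriminant: 306² + 4·96307 = 93636 + 385228 = 478864; √478864 = 692.
q = (−306 + 692)/2 = 193, and p = q + 306 = 499.
Check: 193 · 499 = 96307.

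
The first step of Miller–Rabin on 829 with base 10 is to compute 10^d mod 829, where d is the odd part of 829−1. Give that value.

583

829 − 1 = 828 = 2^2 · 207, so d = 207.
10^1 ≡ 10 (mod 829)
10^2 ≡ 10^2 = 100 ≡ 100 (mod 829)
10^4 ≡ 100^2 = 10000 ≡ 52 (mod 829)
10^8 ≡ 52^2 = 2704 ≡ 217 (mod 829)
10^16 ≡ 217^2 = 47089 ≡ 665 (mod 829)
10^32 ≡ 665^2 = 442225 ≡ 368 (mod 829)
10^64 ≡ 368^2 = 135424 ≡ 297 (mod 829)
10^128 ≡ 297^2 = 88209 ≡ 335 (mod 829)
207 = 128 + 64 + 8 + 4 + 2 + 1 in binary powers of 2.
So 10^207 ≡ 335 · 297 · 217 · 52 · 100 · 10 ≡ 583 (mod 829).
Squaring chain: 583 → 828; reaches −1, so base 10 does not prove 829 composite.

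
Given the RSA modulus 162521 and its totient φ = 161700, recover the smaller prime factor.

331

φ(n) = (p−1)(q−1) = n − (p+q) + 1, so p + q = 162521 − 161700 + 1 = 822.
p and q are the roots of t² − 822t + 162521 = 0.
Discriminant: 822² − 4·162521 = 675684 − 650084 = 25600; √25600 = 160.
q = (822 − 160)/2 = 331, p = (822 + 160)/2 = 491.
Check: 331 · 491 = 162521.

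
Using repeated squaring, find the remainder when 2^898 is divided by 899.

2^1 ≡ 2 (mod 899)
2^2 ≡ 2^2 = 4 ≡ 4 (mod 899)
2^4 ≡ 4^2 = 16 ≡ 16 (mod 899)
2^8 ≡ 16^2 = 256 ≡ 256 (mod 899)
2^16 ≡ 256^2 = 65536 ≡ 808 (mod 899)
2^32 ≡ 808^2 = 652864 ≡ 190 (mod 899)
2^64 ≡ 190^2 = 36100 ≡ 140 (mod 899)
2^128 ≡ 140^2 = 19600 ≡ 721 (mod 899)
2^256 ≡ 721^2 = 519841 ≡ 219 (mod 899)
2^512 ≡ 219^2 = 47961 ≡ 314 (mod 899)
898 = 512 + 256 + 128 + 2 in binary powers of 2.
So 2^898 ≡ 314 · 219 · 721 · 4 ≡ 845 (mod 899).
Since 845 ≠ 1, base 2 is a Fermat witness: 899 is composite.

845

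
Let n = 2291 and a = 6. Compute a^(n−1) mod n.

400

6^1 ≡ 6 (mod 2291)
6^2 ≡ 6^2 = 36 ≡ 36 (mod 2291)
6^4 ≡ 36^2 = 1296 ≡ 1296 (mod 2291)
6^8 ≡ 1296^2 = 1679616 ≡ 313 (mod 2291)
6^16 ≡ 313^2 = 97969 ≡ 1747 (mod 2291)
6^32 ≡ 1747^2 = 3052009 ≡ 397 (mod 2291)
6^64 ≡ 397^2 = 157609 ≡ 1821 (mod 2291)
6^128 ≡ 1821^2 = 3316041 ≡ 964 (mod 2291)
6^256 ≡ 964^2 = 929296 ≡ 1441 (mod 2291)
6^512 ≡ 1441^2 = 2076481 ≡ 835 (mod 2291)
6^1024 ≡ 835^2 = 697225 ≡ 761 (mod 2291)
6^2048 ≡ 761^2 = 579121 ≡ 1789 (mod 2291)
2290 = 2048 + 128 + 64 + 32 + 16 + 2 in binary powers of 2.
So 6^2290 ≡ 1789 · 964 · 1821 · 397 · 1747 · 36 ≡ 400 (mod 2291).
Since 400 ≠ 1, base 6 is a Fermat witness: 2291 is composite.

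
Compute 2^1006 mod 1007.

2^1 ≡ 2 (mod 1007)
2^2 ≡ 2^2 = 4 ≡ 4 (mod 1007)
2^4 ≡ 4^2 = 16 ≡ 16 (mod 1007)
2^8 ≡ 16^2 = 256 ≡ 256 (mod 1007)
2^16 ≡ 256^2 = 65536 ≡ 81 (mod 1007)
2^32 ≡ 81^2 = 6561 ≡ 519 (mod 1007)
2^64 ≡ 519^2 = 269361 ≡ 492 (mod 1007)
2^128 ≡ 492^2 = 242064 ≡ 384 (mod 1007)
2^256 ≡ 384^2 = 147456 ≡ 434 (mod 1007)
2^512 ≡ 434^2 = 188356 ≡ 47 (mod 1007)
1006 = 512 + 256 + 128 + 64 + 32 + 8 + 4 + 2 in binary powers of 2.
So 2^1006 ≡ 47 · 434 · 384 · 492 · 519 · 256 · 16 · 4 ≡ 271 (mod 1007).
Since 271 ≠ 1, base 2 is a Fermat witness: 1007 is composite.

271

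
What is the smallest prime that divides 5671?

5671 is odd.
Digit sum 19, not divisible by 3.
Ends in 1: not divisible by 5.
7: 5671 = 7·810 + 1
11: 5671 = 11·515 + 6
13: 5671 = 13·436 + 3
17: 5671 = 17·333 + 10
19: 5671 = 19·298 + 9
23: 5671 = 23·246 + 13
29: 5671 = 29·195 + 16
31: 5671 = 31·182 + 29
37: 5671 = 37·153 + 10
41: 5671 = 41·138 + 13
43: 5671 = 43·131 + 38
47: 5671 = 47·120 + 31
53: 5671 = 53·107

53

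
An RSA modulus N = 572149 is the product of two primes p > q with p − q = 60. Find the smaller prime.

Since p = q + 60, we have 572149 = q(q + 60), so q² + 60q − 572149 = 0.
Discriminant: 60² + 4·572149 = 3600 + 2288596 = 2292196; √2292196 = 1514.
q = (−60 + 1514)/2 = 727, and p = q + 60 = 787.
Check: 727 · 787 = 572149.

727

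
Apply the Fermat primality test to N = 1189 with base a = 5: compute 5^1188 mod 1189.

674

5^1 ≡ 5 (mod 1189)
5^2 ≡ 5^2 = 25 ≡ 25 (mod 1189)
5^4 ≡ 25^2 = 625 ≡ 625 (mod 1189)
5^8 ≡ 625^2 = 390625 ≡ 633 (mod 1189)
5^16 ≡ 633^2 = 400689 ≡ 1185 (mod 1189)
5^32 ≡ 1185^2 = 1404225 ≡ 16 (mod 1189)
5^64 ≡ 16^2 = 256 ≡ 256 (mod 1189)
5^128 ≡ 256^2 = 65536 ≡ 141 (mod 1189)
5^256 ≡ 141^2 = 19881 ≡ 857 (mod 1189)
5^512 ≡ 857^2 = 734449 ≡ 836 (mod 1189)
5^1024 ≡ 836^2 = 698896 ≡ 953 (mod 1189)
1188 = 1024 + 128 + 32 + 4 in binary powers of 2.
So 5^1188 ≡ 953 · 141 · 16 · 625 ≡ 674 (mod 1189).
Since 674 ≠ 1, base 5 is a Fermat witness: 1189 is composite.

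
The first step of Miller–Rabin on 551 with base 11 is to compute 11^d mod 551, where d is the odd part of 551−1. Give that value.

520

551 − 1 = 550 = 2^1 · 275, so d = 275.
11^1 ≡ 11 (mod 551)
11^2 ≡ 11^2 = 121 ≡ 121 (mod 551)
11^4 ≡ 121^2 = 14641 ≡ 315 (mod 551)
11^8 ≡ 315^2 = 99225 ≡ 45 (mod 551)
11^16 ≡ 45^2 = 2025 ≡ 372 (mod 551)
11^32 ≡ 372^2 = 138384 ≡ 83 (mod 551)
11^64 ≡ 83^2 = 6889 ≡ 277 (mod 551)
11^128 ≡ 277^2 = 76729 ≡ 140 (mod 551)
11^256 ≡ 140^2 = 19600 ≡ 315 (mod 551)
275 = 256 + 16 + 2 + 1 in binary powers of 2.
So 11^275 ≡ 315 · 372 · 121 · 11 ≡ 520 (mod 551).
Squaring chain: 520; never reaches −1, so base 11 is a Miller–Rabin witness that 551 is composite.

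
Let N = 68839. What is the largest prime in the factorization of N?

73

68839 = 23 · 2993
2993 = 41 · 73
73 is prime.
So 68839 = 23 · 41 · 73; the largest prime factor is 73.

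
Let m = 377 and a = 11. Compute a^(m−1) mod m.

81

11^1 ≡ 11 (mod 377)
11^2 ≡ 11^2 = 121 ≡ 121 (mod 377)
11^4 ≡ 121^2 = 14641 ≡ 315 (mod 377)
11^8 ≡ 315^2 = 99225 ≡ 74 (mod 377)
11^16 ≡ 74^2 = 5476 ≡ 198 (mod 377)
11^32 ≡ 198^2 = 39204 ≡ 373 (mod 377)
11^64 ≡ 373^2 = 139129 ≡ 16 (mod 377)
11^128 ≡ 16^2 = 256 ≡ 256 (mod 377)
11^256 ≡ 256^2 = 65536 ≡ 315 (mod 377)
376 = 256 + 64 + 32 + 16 + 8 in binary powers of 2.
So 11^376 ≡ 315 · 16 · 373 · 198 · 74 ≡ 81 (mod 377).
Since 81 ≠ 1, base 11 is a Fermat witness: 377 is composite.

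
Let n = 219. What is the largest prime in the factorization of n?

73

219 = 3 · 73
73 is prime.
So 219 = 3 · 73; the largest prime factor is 73.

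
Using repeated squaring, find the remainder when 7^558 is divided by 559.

7^1 ≡ 7 (mod 559)
7^2 ≡ 7^2 = 49 ≡ 49 (mod 559)
7^4 ≡ 49^2 = 2401 ≡ 165 (mod 559)
7^8 ≡ 165^2 = 27225 ≡ 393 (mod 559)
7^16 ≡ 393^2 = 154449 ≡ 165 (mod 559)
7^32 ≡ 165^2 = 27225 ≡ 393 (mod 559)
7^64 ≡ 393^2 = 154449 ≡ 165 (mod 559)
7^128 ≡ 165^2 = 27225 ≡ 393 (mod 559)
7^256 ≡ 393^2 = 154449 ≡ 165 (mod 559)
7^512 ≡ 165^2 = 27225 ≡ 393 (mod 559)
558 = 512 + 32 + 8 + 4 + 2 in binary powers of 2.
So 7^558 ≡ 393 · 393 · 393 · 165 · 49 ≡ 259 (mod 559).
Since 259 ≠ 1, base 7 is a Fermat witness: 559 is composite.

259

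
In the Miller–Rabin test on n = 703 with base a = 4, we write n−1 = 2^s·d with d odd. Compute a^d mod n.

628

703 − 1 = 702 = 2^1 · 351, so d = 351.
4^1 ≡ 4 (mod 703)
4^2 ≡ 4^2 = 16 ≡ 16 (mod 703)
4^4 ≡ 16^2 = 256 ≡ 256 (mod 703)
4^8 ≡ 256^2 = 65536 ≡ 157 (mod 703)
4^16 ≡ 157^2 = 24649 ≡ 44 (mod 703)
4^32 ≡ 44^2 = 1936 ≡ 530 (mod 703)
4^64 ≡ 530^2 = 280900 ≡ 403 (mod 703)
4^128 ≡ 403^2 = 162409 ≡ 16 (mod 703)
4^256 ≡ 16^2 = 256 ≡ 256 (mod 703)
351 = 256 + 64 + 16 + 8 + 4 + 2 + 1 in binary powers of 2.
So 4^351 ≡ 256 · 403 · 44 · 157 · 256 · 16 · 4 ≡ 628 (mod 703).
Squaring chain: 628; never reaches −1, so base 4 is a Miller–Rabin witness that 703 is composite.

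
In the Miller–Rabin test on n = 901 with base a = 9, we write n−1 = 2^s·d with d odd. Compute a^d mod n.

859

901 − 1 = 900 = 2^2 · 225, so d = 225.
9^1 ≡ 9 (mod 901)
9^2 ≡ 9^2 = 81 ≡ 81 (mod 901)
9^4 ≡ 81^2 = 6561 ≡ 254 (mod 901)
9^8 ≡ 254^2 = 64516 ≡ 545 (mod 901)
9^16 ≡ 545^2 = 297025 ≡ 596 (mod 901)
9^32 ≡ 596^2 = 355216 ≡ 222 (mod 901)
9^64 ≡ 222^2 = 49284 ≡ 630 (mod 901)
9^128 ≡ 630^2 = 396900 ≡ 460 (mod 901)
225 = 128 + 64 + 32 + 1 in binary powers of 2.
So 9^225 ≡ 460 · 630 · 222 · 9 ≡ 859 (mod 901).
Squaring chain: 859 → 863; never reaches −1, so base 9 is a Miller–Rabin witness that 901 is composite.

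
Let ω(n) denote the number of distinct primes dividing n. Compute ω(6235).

3

6235 = 5 · 1247
1247 = 29 · 43
6235 = 5 · 29 · 43, which has 3 distinct prime factors.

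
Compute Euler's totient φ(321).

212

Factor: 321 = 3 · 107.
φ(321) = (3−1) · (107−1) = 2 · 106 = 212.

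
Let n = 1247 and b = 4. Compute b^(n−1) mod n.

1

4^1 ≡ 4 (mod 1247)
4^2 ≡ 4^2 = 16 ≡ 16 (mod 1247)
4^4 ≡ 16^2 = 256 ≡ 256 (mod 1247)
4^8 ≡ 256^2 = 65536 ≡ 692 (mod 1247)
4^16 ≡ 692^2 = 478864 ≡ 16 (mod 1247)
4^32 ≡ 16^2 = 256 ≡ 256 (mod 1247)
4^64 ≡ 256^2 = 65536 ≡ 692 (mod 1247)
4^128 ≡ 692^2 = 478864 ≡ 16 (mod 1247)
4^256 ≡ 16^2 = 256 ≡ 256 (mod 1247)
4^512 ≡ 256^2 = 65536 ≡ 692 (mod 1247)
4^1024 ≡ 692^2 = 478864 ≡ 16 (mod 1247)
1246 = 1024 + 128 + 64 + 16 + 8 + 4 + 2 in binary powers of 2.
So 4^1246 ≡ 16 · 16 · 692 · 16 · 692 · 256 · 16 ≡ 1 (mod 1247).
Since the result is 1, base 4 gives no evidence that 1247 is composite.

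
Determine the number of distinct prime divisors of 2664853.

3

2664853 = 31^2 · 2773
2773 = 47 · 59
2664853 = 31^2 · 47 · 59, which has 3 distinct prime factors.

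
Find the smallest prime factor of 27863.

27863 is odd.
Digit sum 26, not divisible by 3.
Ends in 3: not divisible by 5.
7: 27863 = 7·3980 + 3
11: 27863 = 11·2533

11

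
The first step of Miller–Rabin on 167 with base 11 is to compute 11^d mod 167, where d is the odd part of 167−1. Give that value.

167 − 1 = 166 = 2^1 · 83, so d = 83.
11^1 ≡ 11 (mod 167)
11^2 ≡ 11^2 = 121 ≡ 121 (mod 167)
11^4 ≡ 121^2 = 14641 ≡ 112 (mod 167)
11^8 ≡ 112^2 = 12544 ≡ 19 (mod 167)
11^16 ≡ 19^2 = 361 ≡ 27 (mod 167)
11^32 ≡ 27^2 = 729 ≡ 61 (mod 167)
11^64 ≡ 61^2 = 3721 ≡ 47 (mod 167)
83 = 64 + 16 + 2 + 1 in binary powers of 2.
So 11^83 ≡ 47 · 27 · 121 · 11 ≡ 1 (mod 167).
Since 11^d ≡ 1 (mod 167), base 11 does not prove 167 composite.

1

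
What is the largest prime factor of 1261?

97

1261 = 13 · 97
97 is prime.
So 1261 = 13 · 97; the largest prime factor is 97.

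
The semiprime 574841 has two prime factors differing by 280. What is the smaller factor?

Since p = q + 280, we have 574841 = q(q + 280), so q² + 280q − 574841 = 0.
Discriminant: 280² + 4·574841 = 78400 + 2299364 = 2377764; √2377764 = 1542.
q = (−280 + 1542)/2 = 631, and p = q + 280 = 911.
Check: 631 · 911 = 574841.

631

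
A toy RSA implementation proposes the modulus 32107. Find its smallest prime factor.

32107 is odd.
Digit sum 13, not divisible by 3.
Ends in 7: not divisible by 5.
7: 32107 = 7·4586 + 5
11: 32107 = 11·2918 + 9
13: 32107 = 13·2469 + 10
17: 32107 = 17·1888 + 11
19: 32107 = 19·1689 + 16
23: 32107 = 23·1395 + 22
29: 32107 = 29·1107 + 4
31: 32107 = 31·1035 + 22
37: 32107 = 37·867 + 28
41: 32107 = 41·783 + 4
43: 32107 = 43·746 + 29
47: 32107 = 47·683 + 6
53: 32107 = 53·605 + 42
59: 32107 = 59·544 + 11
61: 32107 = 61·526 + 21
67: 32107 = 67·479 + 14
71: 32107 = 71·452 + 15
73: 32107 = 73·439 + 60
79: 32107 = 79·406 + 33
83: 32107 = 83·386 + 69
89: 32107 = 89·360 + 67
97: 32107 = 97·331

97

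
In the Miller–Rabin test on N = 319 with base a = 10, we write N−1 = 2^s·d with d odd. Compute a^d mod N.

319 − 1 = 318 = 2^1 · 159, so d = 159.
10^1 ≡ 10 (mod 319)
10^2 ≡ 10^2 = 100 ≡ 100 (mod 319)
10^4 ≡ 100^2 = 10000 ≡ 111 (mod 319)
10^8 ≡ 111^2 = 12321 ≡ 199 (mod 319)
10^16 ≡ 199^2 = 39601 ≡ 45 (mod 319)
10^32 ≡ 45^2 = 2025 ≡ 111 (mod 319)
10^64 ≡ 111^2 = 12321 ≡ 199 (mod 319)
10^128 ≡ 199^2 = 39601 ≡ 45 (mod 319)
159 = 128 + 16 + 8 + 4 + 2 + 1 in binary powers of 2.
So 10^159 ≡ 45 · 45 · 199 · 111 · 100 · 10 ≡ 21 (mod 319).
Squaring chain: 21; never reaches −1, so base 10 is a Miller–Rabin witness that 319 is composite.

21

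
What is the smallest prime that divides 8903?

29

8903 is odd.
Digit sum 20, not divisible by 3.
Ends in 3: not divisible by 5.
7: 8903 = 7·1271 + 6
11: 8903 = 11·809 + 4
13: 8903 = 13·684 + 11
17: 8903 = 17·523 + 12
19: 8903 = 19·468 + 11
23: 8903 = 23·387 + 2
29: 8903 = 29·307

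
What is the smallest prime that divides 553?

7

553 is odd.
Digit sum 13, not divisible by 3.
Ends in 3: not divisible by 5.
7: 553 = 7·79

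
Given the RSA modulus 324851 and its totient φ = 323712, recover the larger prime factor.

577

φ(n) = (p−1)(q−1) = n − (p+q) + 1, so p + q = 324851 − 323712 + 1 = 1140.
p and q are the roots of t² − 1140t + 324851 = 0.
Discriminant: 1140² − 4·324851 = 1299600 − 1299404 = 196; √196 = 14.
q = (1140 − 14)/2 = 563, p = (1140 + 14)/2 = 577.
Check: 563 · 577 = 324851.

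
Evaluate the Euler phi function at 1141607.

1101240

Factor: 1141607 = 43 · 139 · 191.
φ(1141607) = (43−1) · (139−1) · (191−1) = 42 · 138 · 190 = 1101240.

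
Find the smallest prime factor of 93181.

11

93181 is odd.
Digit sum 22, not divisible by 3.
Ends in 1: not divisible by 5.
7: 93181 = 7·13311 + 4
11: 93181 = 11·8471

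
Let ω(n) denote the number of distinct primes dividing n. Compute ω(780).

4

780 = 2^2 · 195
195 = 3 · 65
65 = 5 · 13
780 = 2^2 · 3 · 5 · 13, which has 4 distinct prime factors.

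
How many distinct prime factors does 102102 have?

6

102102 = 2 · 51051
51051 = 3 · 17017
17017 = 7 · 2431
2431 = 11 · 221
221 = 13 · 17
102102 = 2 · 3 · 7 · 11 · 13 · 17, which has 6 distinct prime factors.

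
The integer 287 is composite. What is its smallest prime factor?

287 is odd.
Digit sum 17, not divisible by 3.
Ends in 7: not divisible by 5.
7: 287 = 7·41

7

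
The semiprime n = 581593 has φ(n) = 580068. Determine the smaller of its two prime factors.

739

φ(n) = (p−1)(q−1) = n − (p+q) + 1, so p + q = 581593 − 580068 + 1 = 1526.
p and q are the roots of t² − 1526t + 581593 = 0.
Discriminant: 1526² − 4·581593 = 2328676 − 2326372 = 2304; √2304 = 48.
q = (1526 − 48)/2 = 739, p = (1526 + 48)/2 = 787.
Check: 739 · 787 = 581593.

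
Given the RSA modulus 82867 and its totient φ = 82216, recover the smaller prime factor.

173

φ(n) = (p−1)(q−1) = n − (p+q) + 1, so p + q = 82867 − 82216 + 1 = 652.
p and q are the roots of t² − 652t + 82867 = 0.
Discriminant: 652² − 4·82867 = 425104 − 331468 = 93636; √93636 = 306.
q = (652 − 306)/2 = 173, p = (652 + 306)/2 = 479.
Check: 173 · 479 = 82867.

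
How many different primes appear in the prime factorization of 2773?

2

2773 = 47 · 59
2773 = 47 · 59, which has 2 distinct prime factors.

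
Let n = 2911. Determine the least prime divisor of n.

41

2911 is odd.
Digit sum 13, not divisible by 3.
Ends in 1: not divisible by 5.
7: 2911 = 7·415 + 6
11: 2911 = 11·264 + 7
13: 2911 = 13·223 + 12
17: 2911 = 17·171 + 4
19: 2911 = 19·153 + 4
23: 2911 = 23·126 + 13
29: 2911 = 29·100 + 11
31: 2911 = 31·93 + 28
37: 2911 = 37·78 + 25
41: 2911 = 41·71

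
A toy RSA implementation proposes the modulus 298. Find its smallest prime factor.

2

298 is even: 2 divides it.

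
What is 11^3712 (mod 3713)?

11^1 ≡ 11 (mod 3713)
11^2 ≡ 11^2 = 121 ≡ 121 (mod 3713)
11^4 ≡ 121^2 = 14641 ≡ 3502 (mod 3713)
11^8 ≡ 3502^2 = 12264004 ≡ 3678 (mod 3713)
11^16 ≡ 3678^2 = 13527684 ≡ 1225 (mod 3713)
11^32 ≡ 1225^2 = 1500625 ≡ 573 (mod 3713)
11^64 ≡ 573^2 = 328329 ≡ 1585 (mod 3713)
11^128 ≡ 1585^2 = 2512225 ≡ 2237 (mod 3713)
11^256 ≡ 2237^2 = 5004169 ≡ 2758 (mod 3713)
11^512 ≡ 2758^2 = 7606564 ≡ 2340 (mod 3713)
11^1024 ≡ 2340^2 = 5475600 ≡ 2638 (mod 3713)
11^2048 ≡ 2638^2 = 6959044 ≡ 882 (mod 3713)
3712 = 2048 + 1024 + 512 + 128 in binary powers of 2.
So 11^3712 ≡ 882 · 2638 · 2340 · 2237 ≡ 2453 (mod 3713).
Since 2453 ≠ 1, base 11 is a Fermat witness: 3713 is composite.

2453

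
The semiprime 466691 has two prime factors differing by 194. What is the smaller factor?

593

Since p = q + 194, we have 466691 = q(q + 194), so q² + 194q − 466691 = 0.
Discriminant: 194² + 4·466691 = 37636 + 1866764 = 1904400; √1904400 = 1380.
q = (−194 + 1380)/2 = 593, and p = q + 194 = 787.
Check: 593 · 787 = 466691.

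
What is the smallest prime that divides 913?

11

913 is odd.
Digit sum 13, not divisible by 3.
Ends in 3: not divisible by 5.
7: 913 = 7·130 + 3
11: 913 = 11·83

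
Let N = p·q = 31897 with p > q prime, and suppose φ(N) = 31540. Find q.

φ(n) = (p−1)(q−1) = n − (p+q) + 1, so p + q = 31897 − 31540 + 1 = 358.
p and q are the roots of t² − 358t + 31897 = 0.
Discriminant: 358² − 4·31897 = 128164 − 127588 = 576; √576 = 24.
q = (358 − 24)/2 = 167, p = (358 + 24)/2 = 191.
Check: 167 · 191 = 31897.

167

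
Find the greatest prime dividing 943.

943 = 23 · 41
41 is prime.
So 943 = 23 · 41; the largest prime factor is 41.

41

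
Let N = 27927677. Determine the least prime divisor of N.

27927677 is odd.
Digit sum 47, not divisible by 3.
Ends in 7: not divisible by 5.
7: 27927677 = 7·3989668 + 1
11: 27927677 = 11·2538879 + 8
13: 27927677 = 13·2148282 + 11
17: 27927677 = 17·1642804 + 9
19: 27927677 = 19·1469877 + 14
23: 27927677 = 23·1214246 + 19
29: 27927677 = 29·963023 + 10
31: 27927677 = 31·900892 + 25
37: 27927677 = 37·754802 + 3
41: 27927677 = 41·681162 + 35
43: 27927677 = 43·649480 + 37
47: 27927677 = 47·594205 + 42
53: 27927677 = 53·526937 + 16
59: 27927677 = 59·473350 + 27
61: 27927677 = 61·457830 + 47
67: 27927677 = 67·416831

67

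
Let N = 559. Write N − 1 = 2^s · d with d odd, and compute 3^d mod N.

131

559 − 1 = 558 = 2^1 · 279, so d = 279.
3^1 ≡ 3 (mod 559)
3^2 ≡ 3^2 = 9 ≡ 9 (mod 559)
3^4 ≡ 9^2 = 81 ≡ 81 (mod 559)
3^8 ≡ 81^2 = 6561 ≡ 412 (mod 559)
3^16 ≡ 412^2 = 169744 ≡ 367 (mod 559)
3^32 ≡ 367^2 = 134689 ≡ 529 (mod 559)
3^64 ≡ 529^2 = 279841 ≡ 341 (mod 559)
3^128 ≡ 341^2 = 116281 ≡ 9 (mod 559)
3^256 ≡ 9^2 = 81 ≡ 81 (mod 559)
279 = 256 + 16 + 4 + 2 + 1 in binary powers of 2.
So 3^279 ≡ 81 · 367 · 81 · 9 · 3 ≡ 131 (mod 559).
Squaring chain: 131; never reaches −1, so base 3 is a Miller–Rabin witness that 559 is composite.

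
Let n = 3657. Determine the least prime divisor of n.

3

3657 is odd.
Digit sum 21, divisible by 3.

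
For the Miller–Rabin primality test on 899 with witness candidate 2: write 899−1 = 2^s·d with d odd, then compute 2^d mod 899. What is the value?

698

899 − 1 = 898 = 2^1 · 449, so d = 449.
2^1 ≡ 2 (mod 899)
2^2 ≡ 2^2 = 4 ≡ 4 (mod 899)
2^4 ≡ 4^2 = 16 ≡ 16 (mod 899)
2^8 ≡ 16^2 = 256 ≡ 256 (mod 899)
2^16 ≡ 256^2 = 65536 ≡ 808 (mod 899)
2^32 ≡ 808^2 = 652864 ≡ 190 (mod 899)
2^64 ≡ 190^2 = 36100 ≡ 140 (mod 899)
2^128 ≡ 140^2 = 19600 ≡ 721 (mod 899)
2^256 ≡ 721^2 = 519841 ≡ 219 (mod 899)
449 = 256 + 128 + 64 + 1 in binary powers of 2.
So 2^449 ≡ 219 · 721 · 140 · 2 ≡ 698 (mod 899).
Squaring chain: 698; never reaches −1, so base 2 is a Miller–Rabin witness that 899 is composite.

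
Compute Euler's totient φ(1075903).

Factor: 1075903 = 43 · 131 · 191.
φ(1075903) = (43−1) · (131−1) · (191−1) = 42 · 130 · 190 = 1037400.

1037400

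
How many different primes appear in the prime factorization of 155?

155 = 5 · 31
155 = 5 · 31, which has 2 distinct prime factors.

2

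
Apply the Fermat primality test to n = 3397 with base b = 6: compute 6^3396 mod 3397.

6^1 ≡ 6 (mod 3397)
6^2 ≡ 6^2 = 36 ≡ 36 (mod 3397)
6^4 ≡ 36^2 = 1296 ≡ 1296 (mod 3397)
6^8 ≡ 1296^2 = 1679616 ≡ 1498 (mod 3397)
6^16 ≡ 1498^2 = 2244004 ≡ 1984 (mod 3397)
6^32 ≡ 1984^2 = 3936256 ≡ 2530 (mod 3397)
6^64 ≡ 2530^2 = 6400900 ≡ 952 (mod 3397)
6^128 ≡ 952^2 = 906304 ≡ 2702 (mod 3397)
6^256 ≡ 2702^2 = 7300804 ≡ 651 (mod 3397)
6^512 ≡ 651^2 = 423801 ≡ 2573 (mod 3397)
6^1024 ≡ 2573^2 = 6620329 ≡ 2973 (mod 3397)
6^2048 ≡ 2973^2 = 8838729 ≡ 3132 (mod 3397)
3396 = 2048 + 1024 + 256 + 64 + 4 in binary powers of 2.
So 6^3396 ≡ 3132 · 2973 · 651 · 952 · 1296 ≡ 732 (mod 3397).
Since 732 ≠ 1, base 6 is a Fermat witness: 3397 is composite.

732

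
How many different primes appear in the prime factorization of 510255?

510255 = 3^2 · 56695
56695 = 5 · 11339
11339 = 17 · 667
667 = 23 · 29
510255 = 3^2 · 5 · 17 · 23 · 29, which has 5 distinct prime factors.

5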